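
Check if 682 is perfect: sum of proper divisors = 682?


Proper divisors of 682: 1, 2, 11, 22, 31, 62, 341
Sum = 1 + 2 + 11 + 22 + 31 + 62 + 341 = 470

No, 682 is not perfect (470 ≠ 682)


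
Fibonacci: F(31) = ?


Sequence: 1, 1, 2, 3, 5, 8, 13, 21, 34, 55, 89, 144, 233, 377, 610, 987, 1597, 2584, 4181, 6765, 10946, 17711, 28657, 46368, 75025, 121393, 196418, 317811, 514229, 832040, 1346269
F(31) = 1346269


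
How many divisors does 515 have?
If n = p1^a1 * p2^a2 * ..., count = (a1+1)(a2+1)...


515 = 5^1 × 103^1
d(515) = (1+1) × (1+1) = 4

4 divisors


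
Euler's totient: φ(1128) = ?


1128 = 2^3 × 3 × 47
Prime factors: 2, 3, 47
φ(1128) = 1128 × (1-1/2) × (1-1/3) × (1-1/47)
= 1128 × 1/2 × 2/3 × 46/47 = 368

φ(1128) = 368


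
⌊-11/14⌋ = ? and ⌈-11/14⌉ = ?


-11/14 = -0.7857
floor = -1
ceil = 0

floor = -1, ceil = 0


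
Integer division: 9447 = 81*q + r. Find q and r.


9447 = 81 * 116 + 51
Check: 9396 + 51 = 9447

q = 116, r = 51


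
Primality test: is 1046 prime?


1046 / 2 = 523 (exact division)
1046 is NOT prime.

No, 1046 is not prime


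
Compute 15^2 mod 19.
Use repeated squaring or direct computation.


15^1 mod 19 = 15
15^2 mod 19 = 16


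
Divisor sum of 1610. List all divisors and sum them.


Divisors of 1610: 1, 2, 5, 7, 10, 14, 23, 35, 46, 70, 115, 161, 230, 322, 805, 1610
Sum = 1 + 2 + 5 + 7 + 10 + 14 + 23 + 35 + 46 + 70 + 115 + 161 + 230 + 322 + 805 + 1610 = 3456

σ(1610) = 3456


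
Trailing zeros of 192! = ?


floor(192/5) = 38
floor(192/25) = 7
floor(192/125) = 1
Total = 46

46 trailing zeros


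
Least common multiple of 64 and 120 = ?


GCD(64, 120) = 8
LCM = 64*120/8 = 7680/8 = 960

LCM = 960


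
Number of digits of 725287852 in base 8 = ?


725287852 in base 8 = 5316601654
Number of digits = 10

10 digits (base 8)


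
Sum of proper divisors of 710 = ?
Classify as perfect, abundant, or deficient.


Proper divisors: 1, 2, 5, 10, 71, 142, 355
Sum = 1 + 2 + 5 + 10 + 71 + 142 + 355 = 586
586 < 710 → deficient

s(710) = 586 (deficient)


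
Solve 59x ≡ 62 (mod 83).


GCD(59, 83) = 1, unique solution
a^(-1) mod 83 = 38
x = 38 * 62 mod 83 = 32

x ≡ 32 (mod 83)


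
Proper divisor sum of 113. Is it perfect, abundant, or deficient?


Proper divisors: 1
Sum = 1 = 1
1 < 113 → deficient

s(113) = 1 (deficient)


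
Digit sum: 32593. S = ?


3 + 2 + 5 + 9 + 3 = 22


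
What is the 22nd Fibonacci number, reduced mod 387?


F(k) mod 387 for k=1..22:
1, 1, 2, 3, 5, 8, 13, 21, 34, 55, 89, 144, 233, 377, 223, 213, 49, 262, 311, 186, 110, 296
F(22) mod 387 = 296


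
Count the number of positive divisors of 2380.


2380 = 2^2 × 5^1 × 7^1 × 17^1
d(2380) = (2+1) × (1+1) × (1+1) × (1+1) = 24

24 divisors


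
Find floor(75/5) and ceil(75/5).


75/5 = 15.0000
floor = 15
ceil = 15

floor = 15, ceil = 15


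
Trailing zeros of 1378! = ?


floor(1378/5) = 275
floor(1378/25) = 55
floor(1378/125) = 11
floor(1378/625) = 2
Total = 343

343 trailing zeros


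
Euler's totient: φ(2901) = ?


2901 = 3 × 967
Prime factors: 3, 967
φ(2901) = 2901 × (1-1/3) × (1-1/967)
= 2901 × 2/3 × 966/967 = 1932

φ(2901) = 1932


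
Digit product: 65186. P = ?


6 × 5 × 1 × 8 × 6 = 1440


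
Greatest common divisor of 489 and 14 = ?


489 = 34 * 14 + 13
14 = 1 * 13 + 1
13 = 13 * 1 + 0
GCD = 1


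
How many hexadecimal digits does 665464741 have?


665464741 in base 16 = 27AA2FA5
Number of digits = 8

8 digits (base 16)


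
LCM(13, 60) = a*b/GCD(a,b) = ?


GCD(13, 60) = 1
LCM = 13*60/1 = 780/1 = 780

LCM = 780


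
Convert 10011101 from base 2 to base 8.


10011101 (base 2) = 157 (decimal)
157 (decimal) = 235 (base 8)


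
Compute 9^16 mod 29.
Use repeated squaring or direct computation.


9^1 mod 29 = 9
9^2 mod 29 = 23
9^3 mod 29 = 4
9^4 mod 29 = 7
9^5 mod 29 = 5
9^6 mod 29 = 16
9^7 mod 29 = 28
9^8 mod 29 = 20
9^9 mod 29 = 6
9^10 mod 29 = 25
9^11 mod 29 = 22
9^12 mod 29 = 24
9^13 mod 29 = 13
9^14 mod 29 = 1
9^15 mod 29 = 9
9^16 mod 29 = 23


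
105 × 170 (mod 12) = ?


105 × 170 = 17850
17850 mod 12 = 6


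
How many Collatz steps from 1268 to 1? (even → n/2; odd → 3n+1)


1268 → 634 → 317 → 952 → 476 → 238 → 119 → 358 → 179 → 538 → 269 → 808 → 404 → 202 → 101 → 304 → 152 → 76 → 38 → 19 → 58 → 29 → 88 → 44 → 22 → 11 → 34 → 17 → 52 → 26 → 13 → 40 → 20 → 10 → 5 → 16 → 8 → 4 → 2 → 1
Total steps = 39

39 steps


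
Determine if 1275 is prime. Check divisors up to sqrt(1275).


1275 / 3 = 425 (exact division)
1275 is NOT prime.

No, 1275 is not prime


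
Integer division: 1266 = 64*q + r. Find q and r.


1266 = 64 * 19 + 50
Check: 1216 + 50 = 1266

q = 19, r = 50


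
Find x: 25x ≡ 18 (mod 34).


GCD(25, 34) = 1, unique solution
a^(-1) mod 34 = 15
x = 15 * 18 mod 34 = 32

x ≡ 32 (mod 34)


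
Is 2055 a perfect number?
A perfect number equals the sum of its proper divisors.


Proper divisors of 2055: 1, 3, 5, 15, 137, 411, 685
Sum = 1 + 3 + 5 + 15 + 137 + 411 + 685 = 1257

No, 2055 is not perfect (1257 ≠ 2055)


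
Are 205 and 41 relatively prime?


Euclidean algorithm:
205 = 5 * 41 + 0
GCD(205, 41) = 41

No, not coprime (GCD = 41)


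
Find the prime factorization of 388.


388 / 2 = 194
194 / 2 = 97
97 / 97 = 1
388 = 2^2 × 97


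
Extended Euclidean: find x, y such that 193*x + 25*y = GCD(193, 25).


Tabular extended Euclidean (each row: r = 193*s + 25*t):
r=193, s=1, t=0
r=25, s=0, t=1
q=7: r=18, s=1, t=-7   [193*(1) + 25*(-7) = 18]
q=1: r=7, s=-1, t=8   [193*(-1) + 25*(8) = 7]
q=2: r=4, s=3, t=-23   [193*(3) + 25*(-23) = 4]
q=1: r=3, s=-4, t=31   [193*(-4) + 25*(31) = 3]
q=1: r=1, s=7, t=-54   [193*(7) + 25*(-54) = 1]
q=3: r=0, s=-25, t=193   [193*(-25) + 25*(193) = 0]
GCD = 1; from the row with r=1: x=7, y=-54
Check: 193*(7) + 25*(-54) = 1351 - 1350 = 1

GCD = 1, x = 7, y = -54


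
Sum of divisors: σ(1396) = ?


Divisors of 1396: 1, 2, 4, 349, 698, 1396
Sum = 1 + 2 + 4 + 349 + 698 + 1396 = 2450

σ(1396) = 2450


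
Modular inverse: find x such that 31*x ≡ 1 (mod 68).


Use the extended Euclidean algorithm on (68, 31); each row r = 68*s + 31*t:
r=68, s=1, t=0
r=31, s=0, t=1
q=2: r=6, s=1, t=-2   [68*(1) + 31*(-2) = 6]
q=5: r=1, s=-5, t=11   [68*(-5) + 31*(11) = 1]
q=6: r=0, s=31, t=-68   [68*(31) + 31*(-68) = 0]
GCD = 1 with t = 11, so 31*(11) ≡ 1 (mod 68)
Inverse = 11 mod 68 = 11
Check: 31 * 11 = 341 ≡ 1 (mod 68)

31^(-1) ≡ 11 (mod 68)


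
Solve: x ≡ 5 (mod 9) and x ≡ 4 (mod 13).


M = 9*13 = 117
M1 = M/9 = 13, M2 = M/13 = 9
M1^(-1) mod 9 = 7, M2^(-1) mod 13 = 3
x = 5*13*7 + 4*9*3 = 563
563 mod 117 = 95
Check: 95 mod 9 = 5 ✓, 95 mod 13 = 4 ✓

x ≡ 95 (mod 117)


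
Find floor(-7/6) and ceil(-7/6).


-7/6 = -1.1667
floor = -2
ceil = -1

floor = -2, ceil = -1


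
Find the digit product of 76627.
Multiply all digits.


7 × 6 × 6 × 2 × 7 = 3528


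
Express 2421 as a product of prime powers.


2421 / 3 = 807
807 / 3 = 269
269 / 269 = 1
2421 = 3^2 × 269


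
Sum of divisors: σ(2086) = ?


Divisors of 2086: 1, 2, 7, 14, 149, 298, 1043, 2086
Sum = 1 + 2 + 7 + 14 + 149 + 298 + 1043 + 2086 = 3600

σ(2086) = 3600


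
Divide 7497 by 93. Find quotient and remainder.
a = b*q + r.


7497 = 93 * 80 + 57
Check: 7440 + 57 = 7497

q = 80, r = 57


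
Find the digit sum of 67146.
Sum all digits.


6 + 7 + 1 + 4 + 6 = 24


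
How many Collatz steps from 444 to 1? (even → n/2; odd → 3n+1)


444 → 222 → 111 → 334 → 167 → 502 → 251 → 754 → 377 → 1132 → 566 → 283 → 850 → 425 → 1276 → 638 → 319 → 958 → 479 → 1438 → 719 → 2158 → 1079 → 3238 → 1619 → 4858 → 2429 → 7288 → 3644 → 1822 → 911 → 2734 → 1367 → 4102 → 2051 → 6154 → 3077 → 9232 → 4616 → 2308 → 1154 → 577 → 1732 → 866 → 433 → 1300 → 650 → 325 → 976 → 488 → 244 → 122 → 61 → 184 → 92 → 46 → 23 → 70 → 35 → 106 → 53 → 160 → 80 → 40 → 20 → 10 → 5 → 16 → 8 → 4 → 2 → 1
Total steps = 71

71 steps


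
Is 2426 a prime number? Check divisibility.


2426 / 2 = 1213 (exact division)
2426 is NOT prime.

No, 2426 is not prime


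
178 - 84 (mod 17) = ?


178 - 84 = 94
94 mod 17 = 9


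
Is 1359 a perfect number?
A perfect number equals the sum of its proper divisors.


Proper divisors of 1359: 1, 3, 9, 151, 453
Sum = 1 + 3 + 9 + 151 + 453 = 617

No, 1359 is not perfect (617 ≠ 1359)


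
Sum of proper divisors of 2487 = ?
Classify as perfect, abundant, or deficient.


Proper divisors: 1, 3, 829
Sum = 1 + 3 + 829 = 833
833 < 2487 → deficient

s(2487) = 833 (deficient)


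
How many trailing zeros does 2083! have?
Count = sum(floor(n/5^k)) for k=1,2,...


floor(2083/5) = 416
floor(2083/25) = 83
floor(2083/125) = 16
floor(2083/625) = 3
Total = 518

518 trailing zeros


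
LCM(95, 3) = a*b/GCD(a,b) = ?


GCD(95, 3) = 1
LCM = 95*3/1 = 285/1 = 285

LCM = 285


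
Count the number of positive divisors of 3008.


3008 = 2^6 × 47^1
d(3008) = (6+1) × (1+1) = 14

14 divisors


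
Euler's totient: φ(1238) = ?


1238 = 2 × 619
Prime factors: 2, 619
φ(1238) = 1238 × (1-1/2) × (1-1/619)
= 1238 × 1/2 × 618/619 = 618

φ(1238) = 618


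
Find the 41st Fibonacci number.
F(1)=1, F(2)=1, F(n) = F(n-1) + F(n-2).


Sequence: 1, 1, 2, 3, 5, 8, 13, 21, 34, 55, 89, 144, 233, 377, 610, 987, 1597, 2584, 4181, 6765, 10946, 17711, 28657, 46368, 75025, 121393, 196418, 317811, 514229, 832040, 1346269, 2178309, 3524578, 5702887, 9227465, 14930352, 24157817, 39088169, 63245986, 102334155, 165580141
F(41) = 165580141


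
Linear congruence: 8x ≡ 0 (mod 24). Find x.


GCD(8, 24) = 8 divides 0
Divide: 1x ≡ 0 (mod 3)
x ≡ 0 (mod 3)


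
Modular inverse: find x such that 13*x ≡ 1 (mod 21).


Use the extended Euclidean algorithm on (21, 13); each row r = 21*s + 13*t:
r=21, s=1, t=0
r=13, s=0, t=1
q=1: r=8, s=1, t=-1   [21*(1) + 13*(-1) = 8]
q=1: r=5, s=-1, t=2   [21*(-1) + 13*(2) = 5]
q=1: r=3, s=2, t=-3   [21*(2) + 13*(-3) = 3]
q=1: r=2, s=-3, t=5   [21*(-3) + 13*(5) = 2]
q=1: r=1, s=5, t=-8   [21*(5) + 13*(-8) = 1]
q=2: r=0, s=-13, t=21   [21*(-13) + 13*(21) = 0]
GCD = 1 with t = -8, so 13*(-8) ≡ 1 (mod 21)
Inverse = -8 mod 21 = 13
Check: 13 * 13 = 169 ≡ 1 (mod 21)

13^(-1) ≡ 13 (mod 21)


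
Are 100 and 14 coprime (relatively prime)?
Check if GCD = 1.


Euclidean algorithm:
100 = 7 * 14 + 2
14 = 7 * 2 + 0
GCD(100, 14) = 2

No, not coprime (GCD = 2)


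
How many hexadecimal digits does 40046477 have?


40046477 in base 16 = 2630F8D
Number of digits = 7

7 digits (base 16)


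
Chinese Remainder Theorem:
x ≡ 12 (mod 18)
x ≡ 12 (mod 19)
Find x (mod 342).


M = 18*19 = 342
M1 = M/18 = 19, M2 = M/19 = 18
M1^(-1) mod 18 = 1, M2^(-1) mod 19 = 18
x = 12*19*1 + 12*18*18 = 4116
4116 mod 342 = 12
Check: 12 mod 18 = 12 ✓, 12 mod 19 = 12 ✓

x ≡ 12 (mod 342)


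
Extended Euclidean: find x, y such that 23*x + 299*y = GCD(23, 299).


Tabular extended Euclidean (each row: r = 23*s + 299*t):
r=23, s=1, t=0
r=299, s=0, t=1
q=0: r=23, s=1, t=0   [23*(1) + 299*(0) = 23]
q=13: r=0, s=-13, t=1   [23*(-13) + 299*(1) = 0]
GCD = 23; from the row with r=23: x=1, y=0
Check: 23*(1) + 299*(0) = 23 + 0 = 23

GCD = 23, x = 1, y = 0


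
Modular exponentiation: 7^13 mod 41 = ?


7^1 mod 41 = 7
7^2 mod 41 = 8
7^3 mod 41 = 15
7^4 mod 41 = 23
7^5 mod 41 = 38
7^6 mod 41 = 20
7^7 mod 41 = 17
7^8 mod 41 = 37
7^9 mod 41 = 13
7^10 mod 41 = 9
7^11 mod 41 = 22
7^12 mod 41 = 31
7^13 mod 41 = 12


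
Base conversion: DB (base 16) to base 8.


DB (base 16) = 219 (decimal)
219 (decimal) = 333 (base 8)


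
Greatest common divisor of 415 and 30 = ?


415 = 13 * 30 + 25
30 = 1 * 25 + 5
25 = 5 * 5 + 0
GCD = 5


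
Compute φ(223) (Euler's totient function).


223 = 223
Prime factors: 223
φ(223) = 223 × (1-1/223)
= 223 × 222/223 = 222

φ(223) = 222


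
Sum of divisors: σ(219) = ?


Divisors of 219: 1, 3, 73, 219
Sum = 1 + 3 + 73 + 219 = 296

σ(219) = 296


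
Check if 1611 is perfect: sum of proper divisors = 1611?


Proper divisors of 1611: 1, 3, 9, 179, 537
Sum = 1 + 3 + 9 + 179 + 537 = 729

No, 1611 is not perfect (729 ≠ 1611)


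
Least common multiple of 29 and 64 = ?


GCD(29, 64) = 1
LCM = 29*64/1 = 1856/1 = 1856

LCM = 1856


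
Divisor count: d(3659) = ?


3659 = 3659^1
d(3659) = (1+1) = 2

2 divisors


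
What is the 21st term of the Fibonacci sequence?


Sequence: 1, 1, 2, 3, 5, 8, 13, 21, 34, 55, 89, 144, 233, 377, 610, 987, 1597, 2584, 4181, 6765, 10946
F(21) = 10946


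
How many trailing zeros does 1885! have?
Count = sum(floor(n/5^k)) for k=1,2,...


floor(1885/5) = 377
floor(1885/25) = 75
floor(1885/125) = 15
floor(1885/625) = 3
Total = 470

470 trailing zeros


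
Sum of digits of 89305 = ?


8 + 9 + 3 + 0 + 5 = 25


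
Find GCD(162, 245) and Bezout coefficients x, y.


Tabular extended Euclidean (each row: r = 162*s + 245*t):
r=162, s=1, t=0
r=245, s=0, t=1
q=0: r=162, s=1, t=0   [162*(1) + 245*(0) = 162]
q=1: r=83, s=-1, t=1   [162*(-1) + 245*(1) = 83]
q=1: r=79, s=2, t=-1   [162*(2) + 245*(-1) = 79]
q=1: r=4, s=-3, t=2   [162*(-3) + 245*(2) = 4]
q=19: r=3, s=59, t=-39   [162*(59) + 245*(-39) = 3]
q=1: r=1, s=-62, t=41   [162*(-62) + 245*(41) = 1]
q=3: r=0, s=245, t=-162   [162*(245) + 245*(-162) = 0]
GCD = 1; from the row with r=1: x=-62, y=41
Check: 162*(-62) + 245*(41) = -10044 + 10045 = 1

GCD = 1, x = -62, y = 41


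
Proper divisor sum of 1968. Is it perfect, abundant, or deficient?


Proper divisors: 1, 2, 3, 4, 6, 8, 12, 16, 24, 41, 48, 82, 123, 164, 246, 328, 492, 656, 984
Sum = 1 + 2 + 3 + 4 + 6 + 8 + 12 + 16 + 24 + 41 + 48 + 82 + 123 + 164 + 246 + 328 + 492 + 656 + 984 = 3240
3240 > 1968 → abundant

s(1968) = 3240 (abundant)


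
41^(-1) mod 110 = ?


Use the extended Euclidean algorithm on (110, 41); each row r = 110*s + 41*t:
r=110, s=1, t=0
r=41, s=0, t=1
q=2: r=28, s=1, t=-2   [110*(1) + 41*(-2) = 28]
q=1: r=13, s=-1, t=3   [110*(-1) + 41*(3) = 13]
q=2: r=2, s=3, t=-8   [110*(3) + 41*(-8) = 2]
q=6: r=1, s=-19, t=51   [110*(-19) + 41*(51) = 1]
q=2: r=0, s=41, t=-110   [110*(41) + 41*(-110) = 0]
GCD = 1 with t = 51, so 41*(51) ≡ 1 (mod 110)
Inverse = 51 mod 110 = 51
Check: 41 * 51 = 2091 ≡ 1 (mod 110)

41^(-1) ≡ 51 (mod 110)


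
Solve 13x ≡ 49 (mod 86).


GCD(13, 86) = 1, unique solution
a^(-1) mod 86 = 53
x = 53 * 49 mod 86 = 17

x ≡ 17 (mod 86)


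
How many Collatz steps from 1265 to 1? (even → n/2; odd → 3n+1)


1265 → 3796 → 1898 → 949 → 2848 → 1424 → 712 → 356 → 178 → 89 → 268 → 134 → 67 → 202 → 101 → 304 → 152 → 76 → 38 → 19 → 58 → 29 → 88 → 44 → 22 → 11 → 34 → 17 → 52 → 26 → 13 → 40 → 20 → 10 → 5 → 16 → 8 → 4 → 2 → 1
Total steps = 39

39 steps


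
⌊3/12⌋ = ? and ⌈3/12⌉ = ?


3/12 = 0.2500
floor = 0
ceil = 1

floor = 0, ceil = 1


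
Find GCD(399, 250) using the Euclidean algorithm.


399 = 1 * 250 + 149
250 = 1 * 149 + 101
149 = 1 * 101 + 48
101 = 2 * 48 + 5
48 = 9 * 5 + 3
5 = 1 * 3 + 2
3 = 1 * 2 + 1
2 = 2 * 1 + 0
GCD = 1


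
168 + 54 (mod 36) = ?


168 + 54 = 222
222 mod 36 = 6


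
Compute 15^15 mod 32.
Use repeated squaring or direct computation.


15^1 mod 32 = 15
15^2 mod 32 = 1
15^3 mod 32 = 15
15^4 mod 32 = 1
15^5 mod 32 = 15
15^6 mod 32 = 1
15^7 mod 32 = 15
15^8 mod 32 = 1
15^9 mod 32 = 15
15^10 mod 32 = 1
15^11 mod 32 = 15
15^12 mod 32 = 1
15^13 mod 32 = 15
15^14 mod 32 = 1
15^15 mod 32 = 15


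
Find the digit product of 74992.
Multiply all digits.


7 × 4 × 9 × 9 × 2 = 4536


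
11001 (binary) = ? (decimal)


11001 (base 2) = 25 (decimal)
25 (decimal) = 25 (base 10)


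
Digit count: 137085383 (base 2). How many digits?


137085383 in base 2 = 1000001010111100000111000111
Number of digits = 28

28 digits (base 2)


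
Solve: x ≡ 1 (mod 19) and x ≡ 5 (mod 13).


M = 19*13 = 247
M1 = M/19 = 13, M2 = M/13 = 19
M1^(-1) mod 19 = 3, M2^(-1) mod 13 = 11
x = 1*13*3 + 5*19*11 = 1084
1084 mod 247 = 96
Check: 96 mod 19 = 1 ✓, 96 mod 13 = 5 ✓

x ≡ 96 (mod 247)


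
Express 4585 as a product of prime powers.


4585 / 5 = 917
917 / 7 = 131
131 / 131 = 1
4585 = 5 × 7 × 131


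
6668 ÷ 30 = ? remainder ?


6668 = 30 * 222 + 8
Check: 6660 + 8 = 6668

q = 222, r = 8


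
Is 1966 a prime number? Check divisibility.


1966 / 2 = 983 (exact division)
1966 is NOT prime.

No, 1966 is not prime


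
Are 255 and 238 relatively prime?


Euclidean algorithm:
255 = 1 * 238 + 17
238 = 14 * 17 + 0
GCD(255, 238) = 17

No, not coprime (GCD = 17)


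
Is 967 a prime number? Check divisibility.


Check divisors up to sqrt(967) = 31.0966
No divisors found.
967 is prime.

Yes, 967 is prime


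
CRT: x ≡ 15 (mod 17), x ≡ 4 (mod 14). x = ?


M = 17*14 = 238
M1 = M/17 = 14, M2 = M/14 = 17
M1^(-1) mod 17 = 11, M2^(-1) mod 14 = 5
x = 15*14*11 + 4*17*5 = 2650
2650 mod 238 = 32
Check: 32 mod 17 = 15 ✓, 32 mod 14 = 4 ✓

x ≡ 32 (mod 238)


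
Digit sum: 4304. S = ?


4 + 3 + 0 + 4 = 11


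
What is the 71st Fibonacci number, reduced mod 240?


F(k) mod 240 for k=1..71:
1, 1, 2, 3, 5, 8, 13, 21, 34, 55, 89, 144, 233, 137, 130, 27, 157, 184, 101, 45, 146, 191, 97, 48, 145, 193, 98, 51, 149, 200, 109, 69, 178, 7, 185, 192, 137, 89, 226, 75, 61, 136, 197, 93, 50, 143, 193, 96, 49, 145, 194, 99, 53, 152, 205, 117, 82, 199, 41, 0, 41, 41, 82, 123, 205, 88, 53, 141, 194, 95, 49
F(71) mod 240 = 49


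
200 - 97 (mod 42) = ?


200 - 97 = 103
103 mod 42 = 19


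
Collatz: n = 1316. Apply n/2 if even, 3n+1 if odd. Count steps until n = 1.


1316 → 658 → 329 → 988 → 494 → 247 → 742 → 371 → 1114 → 557 → 1672 → 836 → 418 → 209 → 628 → 314 → 157 → 472 → 236 → 118 → 59 → 178 → 89 → 268 → 134 → 67 → 202 → 101 → 304 → 152 → 76 → 38 → 19 → 58 → 29 → 88 → 44 → 22 → 11 → 34 → 17 → 52 → 26 → 13 → 40 → 20 → 10 → 5 → 16 → 8 → 4 → 2 → 1
Total steps = 52

52 steps


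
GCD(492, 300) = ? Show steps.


492 = 1 * 300 + 192
300 = 1 * 192 + 108
192 = 1 * 108 + 84
108 = 1 * 84 + 24
84 = 3 * 24 + 12
24 = 2 * 12 + 0
GCD = 12


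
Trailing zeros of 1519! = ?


floor(1519/5) = 303
floor(1519/25) = 60
floor(1519/125) = 12
floor(1519/625) = 2
Total = 377

377 trailing zeros


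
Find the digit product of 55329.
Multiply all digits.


5 × 5 × 3 × 2 × 9 = 1350


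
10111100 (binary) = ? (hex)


10111100 (base 2) = 188 (decimal)
188 (decimal) = BC (base 16)


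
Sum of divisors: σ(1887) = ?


Divisors of 1887: 1, 3, 17, 37, 51, 111, 629, 1887
Sum = 1 + 3 + 17 + 37 + 51 + 111 + 629 + 1887 = 2736

σ(1887) = 2736


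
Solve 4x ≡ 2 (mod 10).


GCD(4, 10) = 2 divides 2
Divide: 2x ≡ 1 (mod 5)
x ≡ 3 (mod 5)


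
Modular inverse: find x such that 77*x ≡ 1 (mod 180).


Use the extended Euclidean algorithm on (180, 77); each row r = 180*s + 77*t:
r=180, s=1, t=0
r=77, s=0, t=1
q=2: r=26, s=1, t=-2   [180*(1) + 77*(-2) = 26]
q=2: r=25, s=-2, t=5   [180*(-2) + 77*(5) = 25]
q=1: r=1, s=3, t=-7   [180*(3) + 77*(-7) = 1]
q=25: r=0, s=-77, t=180   [180*(-77) + 77*(180) = 0]
GCD = 1 with t = -7, so 77*(-7) ≡ 1 (mod 180)
Inverse = -7 mod 180 = 173
Check: 77 * 173 = 13321 ≡ 1 (mod 180)

77^(-1) ≡ 173 (mod 180)


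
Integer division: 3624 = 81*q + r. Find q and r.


3624 = 81 * 44 + 60
Check: 3564 + 60 = 3624

q = 44, r = 60


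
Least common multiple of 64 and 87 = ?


GCD(64, 87) = 1
LCM = 64*87/1 = 5568/1 = 5568

LCM = 5568


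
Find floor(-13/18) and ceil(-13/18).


-13/18 = -0.7222
floor = -1
ceil = 0

floor = -1, ceil = 0


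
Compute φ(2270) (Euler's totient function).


2270 = 2 × 5 × 227
Prime factors: 2, 5, 227
φ(2270) = 2270 × (1-1/2) × (1-1/5) × (1-1/227)
= 2270 × 1/2 × 4/5 × 226/227 = 904

φ(2270) = 904


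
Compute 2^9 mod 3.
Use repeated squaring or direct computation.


2^1 mod 3 = 2
2^2 mod 3 = 1
2^3 mod 3 = 2
2^4 mod 3 = 1
2^5 mod 3 = 2
2^6 mod 3 = 1
2^7 mod 3 = 2
2^8 mod 3 = 1
2^9 mod 3 = 2


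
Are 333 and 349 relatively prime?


Euclidean algorithm:
349 = 1 * 333 + 16
333 = 20 * 16 + 13
16 = 1 * 13 + 3
13 = 4 * 3 + 1
3 = 3 * 1 + 0
GCD(333, 349) = 1

Yes, coprime (GCD = 1)


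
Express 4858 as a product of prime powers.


4858 / 2 = 2429
2429 / 7 = 347
347 / 347 = 1
4858 = 2 × 7 × 347


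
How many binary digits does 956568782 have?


956568782 in base 2 = 111001000001000001010011001110
Number of digits = 30

30 digits (base 2)


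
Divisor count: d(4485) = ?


4485 = 3^1 × 5^1 × 13^1 × 23^1
d(4485) = (1+1) × (1+1) × (1+1) × (1+1) = 16

16 divisors


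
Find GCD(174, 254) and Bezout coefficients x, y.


Tabular extended Euclidean (each row: r = 174*s + 254*t):
r=174, s=1, t=0
r=254, s=0, t=1
q=0: r=174, s=1, t=0   [174*(1) + 254*(0) = 174]
q=1: r=80, s=-1, t=1   [174*(-1) + 254*(1) = 80]
q=2: r=14, s=3, t=-2   [174*(3) + 254*(-2) = 14]
q=5: r=10, s=-16, t=11   [174*(-16) + 254*(11) = 10]
q=1: r=4, s=19, t=-13   [174*(19) + 254*(-13) = 4]
q=2: r=2, s=-54, t=37   [174*(-54) + 254*(37) = 2]
q=2: r=0, s=127, t=-87   [174*(127) + 254*(-87) = 0]
GCD = 2; from the row with r=2: x=-54, y=37
Check: 174*(-54) + 254*(37) = -9396 + 9398 = 2

GCD = 2, x = -54, y = 37


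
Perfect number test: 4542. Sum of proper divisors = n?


Proper divisors of 4542: 1, 2, 3, 6, 757, 1514, 2271
Sum = 1 + 2 + 3 + 6 + 757 + 1514 + 2271 = 4554

No, 4542 is not perfect (4554 ≠ 4542)


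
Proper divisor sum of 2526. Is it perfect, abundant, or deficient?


Proper divisors: 1, 2, 3, 6, 421, 842, 1263
Sum = 1 + 2 + 3 + 6 + 421 + 842 + 1263 = 2538
2538 > 2526 → abundant

s(2526) = 2538 (abundant)


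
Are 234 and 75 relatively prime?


Euclidean algorithm:
234 = 3 * 75 + 9
75 = 8 * 9 + 3
9 = 3 * 3 + 0
GCD(234, 75) = 3

No, not coprime (GCD = 3)


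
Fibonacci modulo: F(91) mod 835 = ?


F(k) mod 835 for k=1..91:
1, 1, 2, 3, 5, 8, 13, 21, 34, 55, 89, 144, 233, 377, 610, 152, 762, 79, 6, 85, 91, 176, 267, 443, 710, 318, 193, 511, 704, 380, 249, 629, 43, 672, 715, 552, 432, 149, 581, 730, 476, 371, 12, 383, 395, 778, 338, 281, 619, 65, 684, 749, 598, 512, 275, 787, 227, 179, 406, 585, 156, 741, 62, 803, 30, 833, 28, 26, 54, 80, 134, 214, 348, 562, 75, 637, 712, 514, 391, 70, 461, 531, 157, 688, 10, 698, 708, 571, 444, 180, 624
F(91) mod 835 = 624


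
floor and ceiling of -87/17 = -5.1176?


-87/17 = -5.1176
floor = -6
ceil = -5

floor = -6, ceil = -5


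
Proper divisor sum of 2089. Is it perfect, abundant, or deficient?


Proper divisors: 1
Sum = 1 = 1
1 < 2089 → deficient

s(2089) = 1 (deficient)


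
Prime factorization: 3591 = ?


3591 / 3 = 1197
1197 / 3 = 399
399 / 3 = 133
133 / 7 = 19
19 / 19 = 1
3591 = 3^3 × 7 × 19


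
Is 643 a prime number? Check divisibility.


Check divisors up to sqrt(643) = 25.3574
No divisors found.
643 is prime.

Yes, 643 is prime


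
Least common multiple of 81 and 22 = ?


GCD(81, 22) = 1
LCM = 81*22/1 = 1782/1 = 1782

LCM = 1782


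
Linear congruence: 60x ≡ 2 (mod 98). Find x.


GCD(60, 98) = 2 divides 2
Divide: 30x ≡ 1 (mod 49)
x ≡ 18 (mod 49)


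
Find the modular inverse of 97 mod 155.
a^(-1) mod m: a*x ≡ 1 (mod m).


Use the extended Euclidean algorithm on (155, 97); each row r = 155*s + 97*t:
r=155, s=1, t=0
r=97, s=0, t=1
q=1: r=58, s=1, t=-1   [155*(1) + 97*(-1) = 58]
q=1: r=39, s=-1, t=2   [155*(-1) + 97*(2) = 39]
q=1: r=19, s=2, t=-3   [155*(2) + 97*(-3) = 19]
q=2: r=1, s=-5, t=8   [155*(-5) + 97*(8) = 1]
q=19: r=0, s=97, t=-155   [155*(97) + 97*(-155) = 0]
GCD = 1 with t = 8, so 97*(8) ≡ 1 (mod 155)
Inverse = 8 mod 155 = 8
Check: 97 * 8 = 776 ≡ 1 (mod 155)

97^(-1) ≡ 8 (mod 155)


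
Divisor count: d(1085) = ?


1085 = 5^1 × 7^1 × 31^1
d(1085) = (1+1) × (1+1) × (1+1) = 8

8 divisors


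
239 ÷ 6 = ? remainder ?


239 = 6 * 39 + 5
Check: 234 + 5 = 239

q = 39, r = 5


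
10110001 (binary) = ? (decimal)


10110001 (base 2) = 177 (decimal)
177 (decimal) = 177 (base 10)


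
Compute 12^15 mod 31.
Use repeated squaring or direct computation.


12^1 mod 31 = 12
12^2 mod 31 = 20
12^3 mod 31 = 23
12^4 mod 31 = 28
12^5 mod 31 = 26
12^6 mod 31 = 2
12^7 mod 31 = 24
12^8 mod 31 = 9
12^9 mod 31 = 15
12^10 mod 31 = 25
12^11 mod 31 = 21
12^12 mod 31 = 4
12^13 mod 31 = 17
12^14 mod 31 = 18
12^15 mod 31 = 30


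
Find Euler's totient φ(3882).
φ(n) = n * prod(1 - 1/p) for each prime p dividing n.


3882 = 2 × 3 × 647
Prime factors: 2, 3, 647
φ(3882) = 3882 × (1-1/2) × (1-1/3) × (1-1/647)
= 3882 × 1/2 × 2/3 × 646/647 = 1292

φ(3882) = 1292


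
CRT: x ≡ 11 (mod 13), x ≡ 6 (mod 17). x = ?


M = 13*17 = 221
M1 = M/13 = 17, M2 = M/17 = 13
M1^(-1) mod 13 = 10, M2^(-1) mod 17 = 4
x = 11*17*10 + 6*13*4 = 2182
2182 mod 221 = 193
Check: 193 mod 13 = 11 ✓, 193 mod 17 = 6 ✓

x ≡ 193 (mod 221)


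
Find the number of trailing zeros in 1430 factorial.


floor(1430/5) = 286
floor(1430/25) = 57
floor(1430/125) = 11
floor(1430/625) = 2
Total = 356

356 trailing zeros


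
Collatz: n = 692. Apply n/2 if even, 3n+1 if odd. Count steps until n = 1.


692 → 346 → 173 → 520 → 260 → 130 → 65 → 196 → 98 → 49 → 148 → 74 → 37 → 112 → 56 → 28 → 14 → 7 → 22 → 11 → 34 → 17 → 52 → 26 → 13 → 40 → 20 → 10 → 5 → 16 → 8 → 4 → 2 → 1
Total steps = 33

33 steps


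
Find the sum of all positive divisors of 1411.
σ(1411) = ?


Divisors of 1411: 1, 17, 83, 1411
Sum = 1 + 17 + 83 + 1411 = 1512

σ(1411) = 1512


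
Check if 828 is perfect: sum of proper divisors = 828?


Proper divisors of 828: 1, 2, 3, 4, 6, 9, 12, 18, 23, 36, 46, 69, 92, 138, 207, 276, 414
Sum = 1 + 2 + 3 + 4 + 6 + 9 + 12 + 18 + 23 + 36 + 46 + 69 + 92 + 138 + 207 + 276 + 414 = 1356

No, 828 is not perfect (1356 ≠ 828)


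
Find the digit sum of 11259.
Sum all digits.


1 + 1 + 2 + 5 + 9 = 18


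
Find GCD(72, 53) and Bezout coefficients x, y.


Tabular extended Euclidean (each row: r = 72*s + 53*t):
r=72, s=1, t=0
r=53, s=0, t=1
q=1: r=19, s=1, t=-1   [72*(1) + 53*(-1) = 19]
q=2: r=15, s=-2, t=3   [72*(-2) + 53*(3) = 15]
q=1: r=4, s=3, t=-4   [72*(3) + 53*(-4) = 4]
q=3: r=3, s=-11, t=15   [72*(-11) + 53*(15) = 3]
q=1: r=1, s=14, t=-19   [72*(14) + 53*(-19) = 1]
q=3: r=0, s=-53, t=72   [72*(-53) + 53*(72) = 0]
GCD = 1; from the row with r=1: x=14, y=-19
Check: 72*(14) + 53*(-19) = 1008 - 1007 = 1

GCD = 1, x = 14, y = -19


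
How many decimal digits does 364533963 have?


364533963 has 9 digits in base 10
floor(log10(364533963)) + 1 = floor(8.5617) + 1 = 9

9 digits (base 10)


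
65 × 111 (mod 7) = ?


65 × 111 = 7215
7215 mod 7 = 5


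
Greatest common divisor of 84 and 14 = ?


84 = 6 * 14 + 0
GCD = 14


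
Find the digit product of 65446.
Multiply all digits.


6 × 5 × 4 × 4 × 6 = 2880


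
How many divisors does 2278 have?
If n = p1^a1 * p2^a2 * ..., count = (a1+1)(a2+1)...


2278 = 2^1 × 17^1 × 67^1
d(2278) = (1+1) × (1+1) × (1+1) = 8

8 divisors


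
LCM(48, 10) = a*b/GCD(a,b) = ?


GCD(48, 10) = 2
LCM = 48*10/2 = 480/2 = 240

LCM = 240


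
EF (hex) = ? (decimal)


EF (base 16) = 239 (decimal)
239 (decimal) = 239 (base 10)


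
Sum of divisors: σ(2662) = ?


Divisors of 2662: 1, 2, 11, 22, 121, 242, 1331, 2662
Sum = 1 + 2 + 11 + 22 + 121 + 242 + 1331 + 2662 = 4392

σ(2662) = 4392


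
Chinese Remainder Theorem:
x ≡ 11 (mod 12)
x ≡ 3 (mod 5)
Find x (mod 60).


M = 12*5 = 60
M1 = M/12 = 5, M2 = M/5 = 12
M1^(-1) mod 12 = 5, M2^(-1) mod 5 = 3
x = 11*5*5 + 3*12*3 = 383
383 mod 60 = 23
Check: 23 mod 12 = 11 ✓, 23 mod 5 = 3 ✓

x ≡ 23 (mod 60)


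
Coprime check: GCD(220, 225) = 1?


Euclidean algorithm:
225 = 1 * 220 + 5
220 = 44 * 5 + 0
GCD(220, 225) = 5

No, not coprime (GCD = 5)


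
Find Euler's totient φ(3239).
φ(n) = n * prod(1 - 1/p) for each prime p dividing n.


3239 = 41 × 79
Prime factors: 41, 79
φ(3239) = 3239 × (1-1/41) × (1-1/79)
= 3239 × 40/41 × 78/79 = 3120

φ(3239) = 3120


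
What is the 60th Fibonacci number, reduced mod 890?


F(k) mod 890 for k=1..60:
1, 1, 2, 3, 5, 8, 13, 21, 34, 55, 89, 144, 233, 377, 610, 97, 707, 804, 621, 535, 266, 801, 177, 88, 265, 353, 618, 81, 699, 780, 589, 479, 178, 657, 835, 602, 547, 259, 806, 175, 91, 266, 357, 623, 90, 713, 803, 626, 539, 275, 814, 199, 123, 322, 445, 767, 322, 199, 521, 720
F(60) mod 890 = 720


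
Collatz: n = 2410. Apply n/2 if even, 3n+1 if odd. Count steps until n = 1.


2410 → 1205 → 3616 → 1808 → 904 → 452 → 226 → 113 → 340 → 170 → 85 → 256 → 128 → 64 → 32 → 16 → 8 → 4 → 2 → 1
Total steps = 19

19 steps


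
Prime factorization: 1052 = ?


1052 / 2 = 526
526 / 2 = 263
263 / 263 = 1
1052 = 2^2 × 263


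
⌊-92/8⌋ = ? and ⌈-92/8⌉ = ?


-92/8 = -11.5000
floor = -12
ceil = -11

floor = -12, ceil = -11


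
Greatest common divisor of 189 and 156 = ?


189 = 1 * 156 + 33
156 = 4 * 33 + 24
33 = 1 * 24 + 9
24 = 2 * 9 + 6
9 = 1 * 6 + 3
6 = 2 * 3 + 0
GCD = 3


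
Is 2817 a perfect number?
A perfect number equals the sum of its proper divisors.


Proper divisors of 2817: 1, 3, 9, 313, 939
Sum = 1 + 3 + 9 + 313 + 939 = 1265

No, 2817 is not perfect (1265 ≠ 2817)


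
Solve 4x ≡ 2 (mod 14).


GCD(4, 14) = 2 divides 2
Divide: 2x ≡ 1 (mod 7)
x ≡ 4 (mod 7)


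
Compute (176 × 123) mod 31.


176 × 123 = 21648
21648 mod 31 = 10


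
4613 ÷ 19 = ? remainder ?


4613 = 19 * 242 + 15
Check: 4598 + 15 = 4613

q = 242, r = 15


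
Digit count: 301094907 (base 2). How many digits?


301094907 in base 2 = 10001111100100101011111111011
Number of digits = 29

29 digits (base 2)


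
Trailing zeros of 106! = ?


floor(106/5) = 21
floor(106/25) = 4
Total = 25

25 trailing zeros


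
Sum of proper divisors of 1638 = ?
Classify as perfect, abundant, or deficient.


Proper divisors: 1, 2, 3, 6, 7, 9, 13, 14, 18, 21, 26, 39, 42, 63, 78, 91, 117, 126, 182, 234, 273, 546, 819
Sum = 1 + 2 + 3 + 6 + 7 + 9 + 13 + 14 + 18 + 21 + 26 + 39 + 42 + 63 + 78 + 91 + 117 + 126 + 182 + 234 + 273 + 546 + 819 = 2730
2730 > 1638 → abundant

s(1638) = 2730 (abundant)


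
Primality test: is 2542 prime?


2542 / 2 = 1271 (exact division)
2542 is NOT prime.

No, 2542 is not prime


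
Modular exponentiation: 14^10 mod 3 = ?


14^1 mod 3 = 2
14^2 mod 3 = 1
14^3 mod 3 = 2
14^4 mod 3 = 1
14^5 mod 3 = 2
14^6 mod 3 = 1
14^7 mod 3 = 2
14^8 mod 3 = 1
14^9 mod 3 = 2
14^10 mod 3 = 1


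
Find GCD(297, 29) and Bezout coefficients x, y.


Tabular extended Euclidean (each row: r = 297*s + 29*t):
r=297, s=1, t=0
r=29, s=0, t=1
q=10: r=7, s=1, t=-10   [297*(1) + 29*(-10) = 7]
q=4: r=1, s=-4, t=41   [297*(-4) + 29*(41) = 1]
q=7: r=0, s=29, t=-297   [297*(29) + 29*(-297) = 0]
GCD = 1; from the row with r=1: x=-4, y=41
Check: 297*(-4) + 29*(41) = -1188 + 1189 = 1

GCD = 1, x = -4, y = 41


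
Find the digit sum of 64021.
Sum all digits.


6 + 4 + 0 + 2 + 1 = 13


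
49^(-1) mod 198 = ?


Use the extended Euclidean algorithm on (198, 49); each row r = 198*s + 49*t:
r=198, s=1, t=0
r=49, s=0, t=1
q=4: r=2, s=1, t=-4   [198*(1) + 49*(-4) = 2]
q=24: r=1, s=-24, t=97   [198*(-24) + 49*(97) = 1]
q=2: r=0, s=49, t=-198   [198*(49) + 49*(-198) = 0]
GCD = 1 with t = 97, so 49*(97) ≡ 1 (mod 198)
Inverse = 97 mod 198 = 97
Check: 49 * 97 = 4753 ≡ 1 (mod 198)

49^(-1) ≡ 97 (mod 198)


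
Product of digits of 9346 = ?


9 × 3 × 4 × 6 = 648


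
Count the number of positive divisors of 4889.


4889 = 4889^1
d(4889) = (1+1) = 2

2 divisors


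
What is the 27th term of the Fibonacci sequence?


Sequence: 1, 1, 2, 3, 5, 8, 13, 21, 34, 55, 89, 144, 233, 377, 610, 987, 1597, 2584, 4181, 6765, 10946, 17711, 28657, 46368, 75025, 121393, 196418
F(27) = 196418


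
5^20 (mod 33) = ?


5^1 mod 33 = 5
5^2 mod 33 = 25
5^3 mod 33 = 26
5^4 mod 33 = 31
5^5 mod 33 = 23
5^6 mod 33 = 16
5^7 mod 33 = 14
5^8 mod 33 = 4
5^9 mod 33 = 20
5^10 mod 33 = 1
5^11 mod 33 = 5
5^12 mod 33 = 25
5^13 mod 33 = 26
5^14 mod 33 = 31
5^15 mod 33 = 23
5^16 mod 33 = 16
5^17 mod 33 = 14
5^18 mod 33 = 4
5^19 mod 33 = 20
5^20 mod 33 = 1


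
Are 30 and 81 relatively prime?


Euclidean algorithm:
81 = 2 * 30 + 21
30 = 1 * 21 + 9
21 = 2 * 9 + 3
9 = 3 * 3 + 0
GCD(30, 81) = 3

No, not coprime (GCD = 3)


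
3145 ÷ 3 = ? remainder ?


3145 = 3 * 1048 + 1
Check: 3144 + 1 = 3145

q = 1048, r = 1


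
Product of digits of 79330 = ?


7 × 9 × 3 × 3 × 0 = 0


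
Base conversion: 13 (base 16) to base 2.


13 (base 16) = 19 (decimal)
19 (decimal) = 10011 (base 2)


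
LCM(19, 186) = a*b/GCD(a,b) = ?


GCD(19, 186) = 1
LCM = 19*186/1 = 3534/1 = 3534

LCM = 3534


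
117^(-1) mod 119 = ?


Use the extended Euclidean algorithm on (119, 117); each row r = 119*s + 117*t:
r=119, s=1, t=0
r=117, s=0, t=1
q=1: r=2, s=1, t=-1   [119*(1) + 117*(-1) = 2]
q=58: r=1, s=-58, t=59   [119*(-58) + 117*(59) = 1]
q=2: r=0, s=117, t=-119   [119*(117) + 117*(-119) = 0]
GCD = 1 with t = 59, so 117*(59) ≡ 1 (mod 119)
Inverse = 59 mod 119 = 59
Check: 117 * 59 = 6903 ≡ 1 (mod 119)

117^(-1) ≡ 59 (mod 119)


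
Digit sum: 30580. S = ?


3 + 0 + 5 + 8 + 0 = 16


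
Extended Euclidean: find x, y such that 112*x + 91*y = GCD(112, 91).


Tabular extended Euclidean (each row: r = 112*s + 91*t):
r=112, s=1, t=0
r=91, s=0, t=1
q=1: r=21, s=1, t=-1   [112*(1) + 91*(-1) = 21]
q=4: r=7, s=-4, t=5   [112*(-4) + 91*(5) = 7]
q=3: r=0, s=13, t=-16   [112*(13) + 91*(-16) = 0]
GCD = 7; from the row with r=7: x=-4, y=5
Check: 112*(-4) + 91*(5) = -448 + 455 = 7

GCD = 7, x = -4, y = 5


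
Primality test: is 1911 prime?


1911 / 3 = 637 (exact division)
1911 is NOT prime.

No, 1911 is not prime


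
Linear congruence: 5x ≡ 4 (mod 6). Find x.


GCD(5, 6) = 1, unique solution
a^(-1) mod 6 = 5
x = 5 * 4 mod 6 = 2

x ≡ 2 (mod 6)


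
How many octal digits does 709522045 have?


709522045 in base 8 = 5222471175
Number of digits = 10

10 digits (base 8)


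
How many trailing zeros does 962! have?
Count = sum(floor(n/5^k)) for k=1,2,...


floor(962/5) = 192
floor(962/25) = 38
floor(962/125) = 7
floor(962/625) = 1
Total = 238

238 trailing zeros


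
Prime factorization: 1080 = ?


1080 / 2 = 540
540 / 2 = 270
270 / 2 = 135
135 / 3 = 45
45 / 3 = 15
15 / 3 = 5
5 / 5 = 1
1080 = 2^3 × 3^3 × 5


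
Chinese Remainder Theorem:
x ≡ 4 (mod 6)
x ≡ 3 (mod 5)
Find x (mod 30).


M = 6*5 = 30
M1 = M/6 = 5, M2 = M/5 = 6
M1^(-1) mod 6 = 5, M2^(-1) mod 5 = 1
x = 4*5*5 + 3*6*1 = 118
118 mod 30 = 28
Check: 28 mod 6 = 4 ✓, 28 mod 5 = 3 ✓

x ≡ 28 (mod 30)


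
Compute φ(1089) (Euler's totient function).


1089 = 3^2 × 11^2
Prime factors: 3, 11
φ(1089) = 1089 × (1-1/3) × (1-1/11)
= 1089 × 2/3 × 10/11 = 660

φ(1089) = 660


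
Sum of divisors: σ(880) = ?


Divisors of 880: 1, 2, 4, 5, 8, 10, 11, 16, 20, 22, 40, 44, 55, 80, 88, 110, 176, 220, 440, 880
Sum = 1 + 2 + 4 + 5 + 8 + 10 + 11 + 16 + 20 + 22 + 40 + 44 + 55 + 80 + 88 + 110 + 176 + 220 + 440 + 880 = 2232

σ(880) = 2232


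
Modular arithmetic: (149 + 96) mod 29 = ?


149 + 96 = 245
245 mod 29 = 13


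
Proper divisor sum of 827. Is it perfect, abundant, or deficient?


Proper divisors: 1
Sum = 1 = 1
1 < 827 → deficient

s(827) = 1 (deficient)


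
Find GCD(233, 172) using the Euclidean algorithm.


233 = 1 * 172 + 61
172 = 2 * 61 + 50
61 = 1 * 50 + 11
50 = 4 * 11 + 6
11 = 1 * 6 + 5
6 = 1 * 5 + 1
5 = 5 * 1 + 0
GCD = 1


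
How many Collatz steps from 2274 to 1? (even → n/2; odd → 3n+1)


2274 → 1137 → 3412 → 1706 → 853 → 2560 → 1280 → 640 → 320 → 160 → 80 → 40 → 20 → 10 → 5 → 16 → 8 → 4 → 2 → 1
Total steps = 19

19 steps


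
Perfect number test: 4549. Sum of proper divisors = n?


Proper divisors of 4549: 1
Sum = 1 = 1

No, 4549 is not perfect (1 ≠ 4549)


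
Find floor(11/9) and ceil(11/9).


11/9 = 1.2222
floor = 1
ceil = 2

floor = 1, ceil = 2


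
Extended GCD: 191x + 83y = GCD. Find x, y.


Tabular extended Euclidean (each row: r = 191*s + 83*t):
r=191, s=1, t=0
r=83, s=0, t=1
q=2: r=25, s=1, t=-2   [191*(1) + 83*(-2) = 25]
q=3: r=8, s=-3, t=7   [191*(-3) + 83*(7) = 8]
q=3: r=1, s=10, t=-23   [191*(10) + 83*(-23) = 1]
q=8: r=0, s=-83, t=191   [191*(-83) + 83*(191) = 0]
GCD = 1; from the row with r=1: x=10, y=-23
Check: 191*(10) + 83*(-23) = 1910 - 1909 = 1

GCD = 1, x = 10, y = -23


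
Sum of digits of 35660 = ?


3 + 5 + 6 + 6 + 0 = 20


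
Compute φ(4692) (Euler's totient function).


4692 = 2^2 × 3 × 17 × 23
Prime factors: 2, 3, 17, 23
φ(4692) = 4692 × (1-1/2) × (1-1/3) × (1-1/17) × (1-1/23)
= 4692 × 1/2 × 2/3 × 16/17 × 22/23 = 1408

φ(4692) = 1408


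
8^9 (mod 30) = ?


8^1 mod 30 = 8
8^2 mod 30 = 4
8^3 mod 30 = 2
8^4 mod 30 = 16
8^5 mod 30 = 8
8^6 mod 30 = 4
8^7 mod 30 = 2
8^8 mod 30 = 16
8^9 mod 30 = 8


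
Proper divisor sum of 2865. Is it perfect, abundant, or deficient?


Proper divisors: 1, 3, 5, 15, 191, 573, 955
Sum = 1 + 3 + 5 + 15 + 191 + 573 + 955 = 1743
1743 < 2865 → deficient

s(2865) = 1743 (deficient)


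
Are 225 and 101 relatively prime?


Euclidean algorithm:
225 = 2 * 101 + 23
101 = 4 * 23 + 9
23 = 2 * 9 + 5
9 = 1 * 5 + 4
5 = 1 * 4 + 1
4 = 4 * 1 + 0
GCD(225, 101) = 1

Yes, coprime (GCD = 1)


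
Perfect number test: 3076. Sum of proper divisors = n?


Proper divisors of 3076: 1, 2, 4, 769, 1538
Sum = 1 + 2 + 4 + 769 + 1538 = 2314

No, 3076 is not perfect (2314 ≠ 3076)


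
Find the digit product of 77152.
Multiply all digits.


7 × 7 × 1 × 5 × 2 = 490


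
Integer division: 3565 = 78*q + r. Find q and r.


3565 = 78 * 45 + 55
Check: 3510 + 55 = 3565

q = 45, r = 55


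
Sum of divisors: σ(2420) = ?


Divisors of 2420: 1, 2, 4, 5, 10, 11, 20, 22, 44, 55, 110, 121, 220, 242, 484, 605, 1210, 2420
Sum = 1 + 2 + 4 + 5 + 10 + 11 + 20 + 22 + 44 + 55 + 110 + 121 + 220 + 242 + 484 + 605 + 1210 + 2420 = 5586

σ(2420) = 5586


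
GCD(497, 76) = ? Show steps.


497 = 6 * 76 + 41
76 = 1 * 41 + 35
41 = 1 * 35 + 6
35 = 5 * 6 + 5
6 = 1 * 5 + 1
5 = 5 * 1 + 0
GCD = 1


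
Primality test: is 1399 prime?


Check divisors up to sqrt(1399) = 37.4032
No divisors found.
1399 is prime.

Yes, 1399 is prime


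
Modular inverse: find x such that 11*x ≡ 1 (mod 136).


Use the extended Euclidean algorithm on (136, 11); each row r = 136*s + 11*t:
r=136, s=1, t=0
r=11, s=0, t=1
q=12: r=4, s=1, t=-12   [136*(1) + 11*(-12) = 4]
q=2: r=3, s=-2, t=25   [136*(-2) + 11*(25) = 3]
q=1: r=1, s=3, t=-37   [136*(3) + 11*(-37) = 1]
q=3: r=0, s=-11, t=136   [136*(-11) + 11*(136) = 0]
GCD = 1 with t = -37, so 11*(-37) ≡ 1 (mod 136)
Inverse = -37 mod 136 = 99
Check: 11 * 99 = 1089 ≡ 1 (mod 136)

11^(-1) ≡ 99 (mod 136)


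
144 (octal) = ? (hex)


144 (base 8) = 100 (decimal)
100 (decimal) = 64 (base 16)


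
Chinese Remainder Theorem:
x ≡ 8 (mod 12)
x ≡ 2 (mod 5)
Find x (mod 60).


M = 12*5 = 60
M1 = M/12 = 5, M2 = M/5 = 12
M1^(-1) mod 12 = 5, M2^(-1) mod 5 = 3
x = 8*5*5 + 2*12*3 = 272
272 mod 60 = 32
Check: 32 mod 12 = 8 ✓, 32 mod 5 = 2 ✓

x ≡ 32 (mod 60)
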